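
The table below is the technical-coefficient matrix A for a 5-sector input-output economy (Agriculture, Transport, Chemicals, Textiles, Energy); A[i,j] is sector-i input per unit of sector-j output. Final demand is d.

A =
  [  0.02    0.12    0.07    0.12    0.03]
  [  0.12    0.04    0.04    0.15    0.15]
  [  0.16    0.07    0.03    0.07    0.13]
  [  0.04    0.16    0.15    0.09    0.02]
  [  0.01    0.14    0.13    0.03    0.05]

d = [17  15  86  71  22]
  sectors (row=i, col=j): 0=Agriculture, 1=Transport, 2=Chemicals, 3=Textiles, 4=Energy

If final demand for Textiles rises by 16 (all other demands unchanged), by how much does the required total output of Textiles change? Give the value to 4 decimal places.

18.7611

Form M = I − A:
  [  0.98   -0.12   -0.07   -0.12   -0.03]
  [ -0.12    0.96   -0.04   -0.15   -0.15]
  [ -0.16   -0.07    0.97   -0.07   -0.13]
  [ -0.04   -0.16   -0.15    0.91   -0.02]
  [ -0.01   -0.14   -0.13   -0.03    0.95]
Leontief inverse L = M⁻¹:
  [  1.0720    0.1861    0.1248    0.1844    0.0842]
  [  0.1709    1.1399    0.1221    0.2266    0.2069]
  [  0.2064    0.1569    1.0993    0.1437    0.1847]
  [  0.1127    0.2388    0.2120    1.1726    0.0950]
  [  0.0683    0.1989    0.1764    0.0920    1.1123]
Total output x = L · d:
  x_0 = 1.0720·17 + 0.1861·15 + 0.1248·86 + 0.1844·71 + 0.0842·22 = 46.6969
  x_1 = 0.1709·17 + 1.1399·15 + 0.1221·86 + 0.2266·71 + 0.2069·22 = 51.1458
  x_2 = 0.2064·17 + 0.1569·15 + 1.0993·86 + 0.1437·71 + 0.1847·22 = 114.6690
  x_3 = 0.1127·17 + 0.2388·15 + 0.2120·86 + 1.1726·71 + 0.0950·22 = 109.0747
  x_4 = 0.0683·17 + 0.1989·15 + 0.1764·86 + 0.0920·71 + 1.1123·22 = 50.3227
Δx_3 = L[3,3] · Δd_3 = 1.1726 · 16 = 18.7611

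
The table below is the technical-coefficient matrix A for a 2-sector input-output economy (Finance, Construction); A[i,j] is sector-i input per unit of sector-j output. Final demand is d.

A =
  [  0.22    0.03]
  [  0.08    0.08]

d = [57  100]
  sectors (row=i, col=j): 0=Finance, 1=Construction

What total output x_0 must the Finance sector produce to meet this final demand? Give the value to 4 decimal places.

Form M = I − A:
  [  0.78   -0.03]
  [ -0.08    0.92]
Leontief inverse L = M⁻¹:
  [  1.2864    0.0419]
  [  0.1119    1.0906]
Total output x = L · d:
  x_0 = 1.2864·57 + 0.0419·100 = 77.5168
  x_1 = 0.1119·57 + 1.0906·100 = 115.4362

77.5168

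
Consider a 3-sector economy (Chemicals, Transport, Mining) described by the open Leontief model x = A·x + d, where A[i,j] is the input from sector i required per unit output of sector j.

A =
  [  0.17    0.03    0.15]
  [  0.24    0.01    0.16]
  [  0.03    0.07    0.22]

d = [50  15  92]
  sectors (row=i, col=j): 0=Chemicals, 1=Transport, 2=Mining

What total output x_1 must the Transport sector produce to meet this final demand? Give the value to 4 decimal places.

56.1858

Form M = I − A:
  [  0.83   -0.03   -0.15]
  [ -0.24    0.99   -0.16]
  [ -0.03   -0.07    0.78]
Leontief inverse L = M⁻¹:
  [  1.2296    0.0548    0.2477]
  [  0.3102    1.0388    0.2727]
  [  0.0751    0.0953    1.3161]
Total output x = L · d:
  x_0 = 1.2296·50 + 0.0548·15 + 0.2477·92 = 85.0905
  x_1 = 0.3102·50 + 1.0388·15 + 0.2727·92 = 56.1858
  x_2 = 0.0751·50 + 0.0953·15 + 1.3161·92 = 126.2637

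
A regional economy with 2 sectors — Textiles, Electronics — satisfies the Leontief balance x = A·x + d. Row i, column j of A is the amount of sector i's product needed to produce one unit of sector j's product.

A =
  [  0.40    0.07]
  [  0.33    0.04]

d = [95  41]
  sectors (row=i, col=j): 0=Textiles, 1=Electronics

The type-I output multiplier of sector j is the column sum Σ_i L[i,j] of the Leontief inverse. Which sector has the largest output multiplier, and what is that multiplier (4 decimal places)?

Textiles (2.3332)

Form M = I − A:
  [  0.60   -0.07]
  [ -0.33    0.96]
Leontief inverse L = M⁻¹:
  [  1.7363    0.1266]
  [  0.5969    1.0852]
Total output x = L · d:
  x_0 = 1.7363·95 + 0.1266·41 = 170.1393
  x_1 = 0.5969·95 + 1.0852·41 = 101.1937
Output multipliers (column sums of L):
  Textiles: 2.3332
  Electronics: 1.2118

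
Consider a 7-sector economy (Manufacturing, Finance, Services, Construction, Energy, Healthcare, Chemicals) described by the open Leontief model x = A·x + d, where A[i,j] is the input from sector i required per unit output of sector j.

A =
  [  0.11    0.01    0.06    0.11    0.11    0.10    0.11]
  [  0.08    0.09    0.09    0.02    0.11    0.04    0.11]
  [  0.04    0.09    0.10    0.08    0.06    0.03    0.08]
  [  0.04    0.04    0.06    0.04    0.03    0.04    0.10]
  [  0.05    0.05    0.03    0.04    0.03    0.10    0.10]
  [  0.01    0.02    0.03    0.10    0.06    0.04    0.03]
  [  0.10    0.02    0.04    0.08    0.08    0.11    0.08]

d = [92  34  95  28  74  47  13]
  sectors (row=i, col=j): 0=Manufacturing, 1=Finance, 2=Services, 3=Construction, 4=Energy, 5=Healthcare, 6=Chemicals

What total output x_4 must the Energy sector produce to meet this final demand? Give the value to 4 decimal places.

109.4091

Form M = I − A:
  [  0.89   -0.01   -0.06   -0.11   -0.11   -0.10   -0.11]
  [ -0.08    0.91   -0.09   -0.02   -0.11   -0.04   -0.11]
  [ -0.04   -0.09    0.90   -0.08   -0.06   -0.03   -0.08]
  [ -0.04   -0.04   -0.06    0.96   -0.03   -0.04   -0.10]
  [ -0.05   -0.05   -0.03   -0.04    0.97   -0.10   -0.10]
  [ -0.01   -0.02   -0.03   -0.10   -0.06    0.96   -0.03]
  [ -0.10   -0.02   -0.04   -0.08   -0.08   -0.11    0.92]
Leontief inverse L = M⁻¹:
  [  1.1768    0.0511    0.1171    0.1886    0.1801    0.1782    0.2029]
  [  0.1465    1.1358    0.1479    0.0886    0.1807    0.1125    0.1991]
  [  0.0956    0.1332    1.1539    0.1373    0.1201    0.0880    0.1585]
  [  0.0818    0.0676    0.0968    1.0854    0.0746    0.0851    0.1551]
  [  0.0944    0.0779    0.0683    0.0920    1.0799    0.1497    0.1588]
  [  0.0376    0.0419    0.0574    0.1315    0.0890    1.0723    0.0734]
  [  0.1551    0.0537    0.0873    0.1465    0.1398    0.1743    1.1563]
Total output x = L · d:
  x_0 = 1.1768·92 + 0.0511·34 + 0.1171·95 + 0.1886·28 + 0.1801·74 + 0.1782·47 + 0.2029·13 = 150.7546
  x_1 = 0.1465·92 + 1.1358·34 + 0.1479·95 + 0.0886·28 + 0.1807·74 + 0.1125·47 + 0.1991·13 = 89.8757
  x_2 = 0.0956·92 + 0.1332·34 + 1.1539·95 + 0.1373·28 + 0.1201·74 + 0.0880·47 + 0.1585·13 = 141.8690
  x_3 = 0.0818·92 + 0.0676·34 + 0.0968·95 + 1.0854·28 + 0.0746·74 + 0.0851·47 + 0.1551·13 = 60.9413
  x_4 = 0.0944·92 + 0.0779·34 + 0.0683·95 + 0.0920·28 + 1.0799·74 + 0.1497·47 + 0.1588·13 = 109.4091
  x_5 = 0.0376·92 + 0.0419·34 + 0.0574·95 + 0.1315·28 + 0.0890·74 + 1.0723·47 + 0.0734·13 = 71.9599
  x_6 = 0.1551·92 + 0.0537·34 + 0.0873·95 + 0.1465·28 + 0.1398·74 + 0.1743·47 + 1.1563·13 = 62.0558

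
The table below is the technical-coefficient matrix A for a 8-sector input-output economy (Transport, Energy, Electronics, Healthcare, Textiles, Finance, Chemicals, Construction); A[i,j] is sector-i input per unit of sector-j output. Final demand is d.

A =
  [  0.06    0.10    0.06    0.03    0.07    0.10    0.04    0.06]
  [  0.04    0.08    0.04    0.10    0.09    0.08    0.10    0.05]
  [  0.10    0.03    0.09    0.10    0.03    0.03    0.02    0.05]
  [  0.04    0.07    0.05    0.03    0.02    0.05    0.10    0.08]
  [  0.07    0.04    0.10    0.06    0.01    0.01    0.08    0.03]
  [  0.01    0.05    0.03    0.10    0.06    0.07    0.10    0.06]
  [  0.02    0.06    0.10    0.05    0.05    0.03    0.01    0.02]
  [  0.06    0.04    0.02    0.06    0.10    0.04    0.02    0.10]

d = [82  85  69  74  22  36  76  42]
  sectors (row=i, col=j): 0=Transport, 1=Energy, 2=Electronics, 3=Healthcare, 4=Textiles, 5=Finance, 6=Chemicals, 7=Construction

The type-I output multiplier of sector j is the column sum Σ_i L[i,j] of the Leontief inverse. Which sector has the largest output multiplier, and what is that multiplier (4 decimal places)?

Form M = I − A:
  [  0.94   -0.10   -0.06   -0.03   -0.07   -0.10   -0.04   -0.06]
  [ -0.04    0.92   -0.04   -0.10   -0.09   -0.08   -0.10   -0.05]
  [ -0.10   -0.03    0.91   -0.10   -0.03   -0.03   -0.02   -0.05]
  [ -0.04   -0.07   -0.05    0.97   -0.02   -0.05   -0.10   -0.08]
  [ -0.07   -0.04   -0.10   -0.06    0.99   -0.01   -0.08   -0.03]
  [ -0.01   -0.05   -0.03   -0.10   -0.06    0.93   -0.10   -0.06]
  [ -0.02   -0.06   -0.10   -0.05   -0.05   -0.03    0.99   -0.02]
  [ -0.06   -0.04   -0.02   -0.06   -0.10   -0.04   -0.02    0.90]
Leontief inverse L = M⁻¹:
  [  1.1074    0.1568    0.1174    0.0980    0.1239    0.1511    0.1004    0.1142]
  [  0.0896    1.1419    0.1061    0.1691    0.1440    0.1319    0.1653    0.1076]
  [  0.1453    0.0806    1.1406    0.1523    0.0733    0.0748    0.0679    0.1000]
  [  0.0786    0.1169    0.0987    1.0842    0.0664    0.0907    0.1435    0.1250]
  [  0.1094    0.0838    0.1480    0.1074    1.0481    0.0476    0.1177    0.0704]
  [  0.0495    0.0995    0.0834    0.1559    0.1042    1.1109    0.1523    0.1082]
  [  0.0555    0.0954    0.1404    0.0948    0.0810    0.0609    1.0482    0.0553]
  [  0.1019    0.0866    0.0677    0.1107    0.1436    0.0797    0.0683    1.1479]
Total output x = L · d:
  x_0 = 1.1074·82 + 0.1568·85 + 0.1174·69 + 0.0980·74 + 0.1239·22 + 0.1511·36 + 0.1004·76 + 0.1142·42 = 140.0826
  x_1 = 0.0896·82 + 1.1419·85 + 0.1061·69 + 0.1691·74 + 0.1440·22 + 0.1319·36 + 0.1653·76 + 0.1076·42 = 149.2424
  x_2 = 0.1453·82 + 0.0806·85 + 1.1406·69 + 0.1523·74 + 0.0733·22 + 0.0748·36 + 0.0679·76 + 0.1000·42 = 122.4141
  x_3 = 0.0786·82 + 0.1169·85 + 0.0987·69 + 1.0842·74 + 0.0664·22 + 0.0907·36 + 0.1435·76 + 0.1250·42 = 124.3018
  x_4 = 0.1094·82 + 0.0838·85 + 0.1480·69 + 0.1074·74 + 1.0481·22 + 0.0476·36 + 0.1177·76 + 0.0704·42 = 70.9322
  x_5 = 0.0495·82 + 0.0995·85 + 0.0834·69 + 0.1559·74 + 0.1042·22 + 1.1109·36 + 0.1523·76 + 0.1082·42 = 88.2086
  x_6 = 0.0555·82 + 0.0954·85 + 0.1404·69 + 0.0948·74 + 0.0810·22 + 0.0609·36 + 1.0482·76 + 0.0553·42 = 115.3190
  x_7 = 0.1019·82 + 0.0866·85 + 0.0677·69 + 0.1107·74 + 0.1436·22 + 0.0797·36 + 0.0683·76 + 1.1479·42 = 88.0100
Output multipliers (column sums of L):
  Transport: 1.7372
  Energy: 1.8615
  Electronics: 1.9023
  Healthcare: 1.9724
  Textiles: 1.7844
  Finance: 1.7476
  Chemicals: 1.8636
  Construction: 1.8287

Healthcare (1.9724)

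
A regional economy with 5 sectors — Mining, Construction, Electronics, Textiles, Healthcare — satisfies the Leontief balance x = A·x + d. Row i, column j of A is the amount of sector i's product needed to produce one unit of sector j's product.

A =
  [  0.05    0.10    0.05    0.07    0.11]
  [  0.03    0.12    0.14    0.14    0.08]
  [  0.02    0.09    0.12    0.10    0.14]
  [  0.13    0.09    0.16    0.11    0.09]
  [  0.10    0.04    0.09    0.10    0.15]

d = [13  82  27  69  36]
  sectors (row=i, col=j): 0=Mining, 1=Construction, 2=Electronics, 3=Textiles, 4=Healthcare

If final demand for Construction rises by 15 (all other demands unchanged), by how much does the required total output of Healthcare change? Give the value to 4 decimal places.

Form M = I − A:
  [  0.95   -0.10   -0.05   -0.07   -0.11]
  [ -0.03    0.88   -0.14   -0.14   -0.08]
  [ -0.02   -0.09    0.88   -0.10   -0.14]
  [ -0.13   -0.09   -0.16    0.89   -0.09]
  [ -0.10   -0.04   -0.09   -0.10    0.85]
Leontief inverse L = M⁻¹:
  [  1.1018    0.1633    0.1359    0.1497    0.1962]
  [  0.0985    1.2089    0.2634    0.2496    0.1963]
  [  0.0848    0.1671    1.2296    0.1992    0.2503]
  [  0.2030    0.1879    0.2870    1.2262    0.2211]
  [  0.1671    0.1159    0.1923    0.1947    1.2613]
Total output x = L · d:
  x_0 = 1.1018·13 + 0.1633·82 + 0.1359·27 + 0.1497·69 + 0.1962·36 = 48.7720
  x_1 = 0.0985·13 + 1.2089·82 + 0.2634·27 + 0.2496·69 + 0.1963·36 = 131.8157
  x_2 = 0.0848·13 + 0.1671·82 + 1.2296·27 + 0.1992·69 + 0.2503·36 = 70.7664
  x_3 = 0.2030·13 + 0.1879·82 + 0.2870·27 + 1.2262·69 + 0.2211·36 = 118.3600
  x_4 = 0.1671·13 + 0.1159·82 + 0.1923·27 + 0.1947·69 + 1.2613·36 = 75.7115
Δx_4 = L[4,1] · Δd_1 = 0.1159 · 15 = 1.7386

1.7386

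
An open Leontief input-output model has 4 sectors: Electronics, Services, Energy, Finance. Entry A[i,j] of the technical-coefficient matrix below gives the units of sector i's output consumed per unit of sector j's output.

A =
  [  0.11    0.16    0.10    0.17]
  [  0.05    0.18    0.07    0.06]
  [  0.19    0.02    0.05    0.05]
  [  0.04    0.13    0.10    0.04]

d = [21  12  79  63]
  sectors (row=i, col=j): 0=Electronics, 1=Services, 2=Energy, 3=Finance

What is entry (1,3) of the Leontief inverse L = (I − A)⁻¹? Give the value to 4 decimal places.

Form M = I − A:
  [  0.89   -0.16   -0.10   -0.17]
  [ -0.05    0.82   -0.07   -0.06]
  [ -0.19   -0.02    0.95   -0.05]
  [ -0.04   -0.13   -0.10    0.96]
Leontief inverse L = M⁻¹:
  [  1.1858    0.2729    0.1698    0.2359]
  [  0.0996    1.2579    0.1139    0.1022]
  [  0.2439    0.0911    1.0962    0.1060]
  [  0.0883    0.1912    0.1367    1.0764]
Total output x = L · d:
  x_0 = 1.1858·21 + 0.2729·12 + 0.1698·79 + 0.2359·63 = 56.4470
  x_1 = 0.0996·21 + 1.2579·12 + 0.1139·79 + 0.1022·63 = 32.6246
  x_2 = 0.2439·21 + 0.0911·12 + 1.0962·79 + 0.1060·63 = 99.4898
  x_3 = 0.0883·21 + 0.1912·12 + 0.1367·79 + 1.0764·63 = 82.7584

L[1,3] = 0.1022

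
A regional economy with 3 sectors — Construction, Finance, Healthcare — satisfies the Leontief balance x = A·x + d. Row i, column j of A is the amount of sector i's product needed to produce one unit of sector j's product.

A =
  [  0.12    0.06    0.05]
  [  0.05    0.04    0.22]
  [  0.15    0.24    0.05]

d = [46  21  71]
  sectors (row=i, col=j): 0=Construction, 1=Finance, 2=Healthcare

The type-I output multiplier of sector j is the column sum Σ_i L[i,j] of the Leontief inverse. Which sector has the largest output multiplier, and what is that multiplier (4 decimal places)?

Finance (1.5034)

Form M = I − A:
  [  0.88   -0.06   -0.05]
  [ -0.05    0.96   -0.22]
  [ -0.15   -0.24    0.95]
Leontief inverse L = M⁻¹:
  [  1.1557    0.0928    0.0823]
  [  0.1083    1.1144    0.2638]
  [  0.2098    0.2962    1.1323]
Total output x = L · d:
  x_0 = 1.1557·46 + 0.0928·21 + 0.0823·71 = 60.9542
  x_1 = 0.1083·46 + 1.1144·21 + 0.2638·71 = 47.1099
  x_2 = 0.2098·46 + 0.2962·21 + 1.1323·71 = 96.2626
Output multipliers (column sums of L):
  Construction: 1.4738
  Finance: 1.5034
  Healthcare: 1.4783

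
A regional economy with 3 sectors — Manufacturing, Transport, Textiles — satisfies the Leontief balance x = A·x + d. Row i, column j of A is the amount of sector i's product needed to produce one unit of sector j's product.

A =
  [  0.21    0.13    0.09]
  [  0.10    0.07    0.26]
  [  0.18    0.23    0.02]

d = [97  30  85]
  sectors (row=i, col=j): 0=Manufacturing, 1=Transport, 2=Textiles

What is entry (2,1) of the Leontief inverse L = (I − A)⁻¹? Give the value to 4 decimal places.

L[2,1] = 0.3221

Form M = I − A:
  [  0.79   -0.13   -0.09]
  [ -0.10    0.93   -0.26]
  [ -0.18   -0.23    0.98]
Leontief inverse L = M⁻¹:
  [  1.3373    0.2326    0.1845]
  [  0.2274    1.1903    0.3367]
  [  0.2990    0.3221    1.1333]
Total output x = L · d:
  x_0 = 1.3373·97 + 0.2326·30 + 0.1845·85 = 152.3792
  x_1 = 0.2274·97 + 1.1903·30 + 0.3367·85 = 86.3839
  x_2 = 0.2990·97 + 0.3221·30 + 1.1333·85 = 134.9965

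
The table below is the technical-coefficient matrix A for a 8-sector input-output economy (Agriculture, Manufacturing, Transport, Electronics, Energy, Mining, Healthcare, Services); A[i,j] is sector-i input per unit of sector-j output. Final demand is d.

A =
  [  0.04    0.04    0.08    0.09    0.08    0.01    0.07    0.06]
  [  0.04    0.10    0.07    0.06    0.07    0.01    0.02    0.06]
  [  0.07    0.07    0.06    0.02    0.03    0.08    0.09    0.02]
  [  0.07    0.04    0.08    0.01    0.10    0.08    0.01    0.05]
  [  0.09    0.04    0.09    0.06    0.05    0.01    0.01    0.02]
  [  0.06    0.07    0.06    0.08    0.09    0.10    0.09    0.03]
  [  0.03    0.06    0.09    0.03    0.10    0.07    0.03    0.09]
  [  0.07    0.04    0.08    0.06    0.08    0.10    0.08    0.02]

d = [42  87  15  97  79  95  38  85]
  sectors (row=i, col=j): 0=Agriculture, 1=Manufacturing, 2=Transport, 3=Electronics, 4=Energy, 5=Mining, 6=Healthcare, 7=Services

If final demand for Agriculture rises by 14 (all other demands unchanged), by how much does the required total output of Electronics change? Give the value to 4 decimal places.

1.6932

Form M = I − A:
  [  0.96   -0.04   -0.08   -0.09   -0.08   -0.01   -0.07   -0.06]
  [ -0.04    0.90   -0.07   -0.06   -0.07   -0.01   -0.02   -0.06]
  [ -0.07   -0.07    0.94   -0.02   -0.03   -0.08   -0.09   -0.02]
  [ -0.07   -0.04   -0.08    0.99   -0.10   -0.08   -0.01   -0.05]
  [ -0.09   -0.04   -0.09   -0.06    0.95   -0.01   -0.01   -0.02]
  [ -0.06   -0.07   -0.06   -0.08   -0.09    0.90   -0.09   -0.03]
  [ -0.03   -0.06   -0.09   -0.03   -0.10   -0.07    0.97   -0.09]
  [ -0.07   -0.04   -0.08   -0.06   -0.08   -0.10   -0.08    0.98]
Leontief inverse L = M⁻¹:
  [  1.0931    0.0884    0.1469    0.1303    0.1423    0.0587    0.1106    0.0968]
  [  0.0878    1.1469    0.1298    0.0991    0.1249    0.0501    0.0566    0.0926]
  [  0.1165    0.1207    1.1227    0.0639    0.0918    0.1260    0.1332    0.0587]
  [  0.1209    0.0871    0.1416    1.0553    0.1565    0.1237    0.0544    0.0814]
  [  0.1309    0.0783    0.1411    0.0938    1.0967    0.0442    0.0445    0.0483]
  [  0.1244    0.1334    0.1427    0.1354    0.1705    1.1603    0.1422    0.0777]
  [  0.0882    0.1143    0.1604    0.0785    0.1650    0.1232    1.0789    0.1259]
  [  0.1292    0.0976    0.1553    0.1111    0.1527    0.1562    0.1306    1.0630]
Total output x = L · d:
  x_0 = 1.0931·42 + 0.0884·87 + 0.1469·15 + 0.1303·97 + 0.1423·79 + 0.0587·95 + 0.1106·38 + 0.0968·85 = 97.6862
  x_1 = 0.0878·42 + 1.1469·87 + 0.1298·15 + 0.0991·97 + 0.1249·79 + 0.0501·95 + 0.0566·38 + 0.0926·85 = 139.6752
  x_2 = 0.1165·42 + 0.1207·87 + 1.1227·15 + 0.0639·97 + 0.0918·79 + 0.1260·95 + 0.1332·38 + 0.0587·85 = 67.7063
  x_3 = 0.1209·42 + 0.0871·87 + 0.1416·15 + 1.0553·97 + 0.1565·79 + 0.1237·95 + 0.0544·38 + 0.0814·85 = 150.2473
  x_4 = 0.1309·42 + 0.0783·87 + 0.1411·15 + 0.0938·97 + 1.0967·79 + 0.0442·95 + 0.0445·38 + 0.0483·85 = 120.1591
  x_5 = 0.1244·42 + 0.1334·87 + 0.1427·15 + 0.1354·97 + 0.1705·79 + 1.1603·95 + 0.1422·38 + 0.0777·85 = 167.8023
  x_6 = 0.0882·42 + 0.1143·87 + 0.1604·15 + 0.0785·97 + 0.1650·79 + 0.1232·95 + 1.0789·38 + 0.1259·85 = 100.1093
  x_7 = 0.1292·42 + 0.0976·87 + 0.1553·15 + 0.1111·97 + 0.1527·79 + 0.1562·95 + 0.1306·38 + 1.0630·85 = 149.2429
Δx_3 = L[3,0] · Δd_0 = 0.1209 · 14 = 1.6932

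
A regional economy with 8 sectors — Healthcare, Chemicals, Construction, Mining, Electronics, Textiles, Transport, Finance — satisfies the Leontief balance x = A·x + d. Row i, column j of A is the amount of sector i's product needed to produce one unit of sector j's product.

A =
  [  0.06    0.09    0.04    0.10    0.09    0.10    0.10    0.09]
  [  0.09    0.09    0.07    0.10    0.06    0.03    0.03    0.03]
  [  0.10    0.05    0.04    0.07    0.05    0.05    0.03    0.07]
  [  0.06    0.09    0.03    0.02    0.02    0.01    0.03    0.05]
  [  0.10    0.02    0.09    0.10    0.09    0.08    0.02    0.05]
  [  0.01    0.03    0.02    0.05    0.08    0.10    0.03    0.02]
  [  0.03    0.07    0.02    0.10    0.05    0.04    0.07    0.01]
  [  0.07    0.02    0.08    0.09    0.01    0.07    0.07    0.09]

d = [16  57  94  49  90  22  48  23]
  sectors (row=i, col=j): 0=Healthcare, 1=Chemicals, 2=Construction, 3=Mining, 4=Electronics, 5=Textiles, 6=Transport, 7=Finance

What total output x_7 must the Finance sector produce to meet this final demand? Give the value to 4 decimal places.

Form M = I − A:
  [  0.94   -0.09   -0.04   -0.10   -0.09   -0.10   -0.10   -0.09]
  [ -0.09    0.91   -0.07   -0.10   -0.06   -0.03   -0.03   -0.03]
  [ -0.10   -0.05    0.96   -0.07   -0.05   -0.05   -0.03   -0.07]
  [ -0.06   -0.09   -0.03    0.98   -0.02   -0.01   -0.03   -0.05]
  [ -0.10   -0.02   -0.09   -0.10    0.91   -0.08   -0.02   -0.05]
  [ -0.01   -0.03   -0.02   -0.05   -0.08    0.90   -0.03   -0.02]
  [ -0.03   -0.07   -0.02   -0.10   -0.05   -0.04    0.93   -0.01]
  [ -0.07   -0.02   -0.08   -0.09   -0.01   -0.07   -0.07    0.91]
Leontief inverse L = M⁻¹:
  [  1.1372    0.1617    0.0995    0.1944    0.1583    0.1722    0.1573    0.1503]
  [  0.1549    1.1504    0.1164    0.1723    0.1137    0.0836    0.0743    0.0806]
  [  0.1566    0.1025    1.0828    0.1376    0.0993    0.1038    0.0739    0.1183]
  [  0.1013    0.1283    0.0611    1.0696    0.0535    0.0446    0.0603    0.0823]
  [  0.1677    0.0793    0.1394    0.1766    1.1499    0.1445    0.0682    0.1067]
  [  0.0471    0.0621    0.0493    0.0947    0.1172    1.1388    0.0546    0.0478]
  [  0.0750    0.1155    0.0527    0.1525    0.0890    0.0770    1.1013    0.0423]
  [  0.1259    0.0740    0.1208    0.1576    0.0572    0.1237    0.1158    1.1389]
Total output x = L · d:
  x_0 = 1.1372·16 + 0.1617·57 + 0.0995·94 + 0.1944·49 + 0.1583·90 + 0.1722·22 + 0.1573·48 + 0.1503·23 = 75.3340
  x_1 = 0.1549·16 + 1.1504·57 + 0.1164·94 + 0.1723·49 + 0.1137·90 + 0.0836·22 + 0.0743·48 + 0.0806·23 = 104.9236
  x_2 = 0.1566·16 + 0.1025·57 + 1.0828·94 + 0.1376·49 + 0.0993·90 + 0.1038·22 + 0.0739·48 + 0.1183·23 = 134.3605
  x_3 = 0.1013·16 + 0.1283·57 + 0.0611·94 + 1.0696·49 + 0.0535·90 + 0.0446·22 + 0.0603·48 + 0.0823·23 = 77.6626
  x_4 = 0.1677·16 + 0.0793·57 + 0.1394·94 + 0.1766·49 + 1.1499·90 + 0.1445·22 + 0.0682·48 + 0.1067·23 = 141.3655
  x_5 = 0.0471·16 + 0.0621·57 + 0.0493·94 + 0.0947·49 + 0.1172·90 + 1.1388·22 + 0.0546·48 + 0.0478·23 = 52.8799
  x_6 = 0.0750·16 + 0.1155·57 + 0.0527·94 + 0.1525·49 + 0.0890·90 + 0.0770·22 + 1.1013·48 + 0.0423·23 = 83.7537
  x_7 = 0.1259·16 + 0.0740·57 + 0.1208·94 + 0.1576·49 + 0.0572·90 + 0.1237·22 + 0.1158·48 + 1.1389·23 = 64.9322

64.9322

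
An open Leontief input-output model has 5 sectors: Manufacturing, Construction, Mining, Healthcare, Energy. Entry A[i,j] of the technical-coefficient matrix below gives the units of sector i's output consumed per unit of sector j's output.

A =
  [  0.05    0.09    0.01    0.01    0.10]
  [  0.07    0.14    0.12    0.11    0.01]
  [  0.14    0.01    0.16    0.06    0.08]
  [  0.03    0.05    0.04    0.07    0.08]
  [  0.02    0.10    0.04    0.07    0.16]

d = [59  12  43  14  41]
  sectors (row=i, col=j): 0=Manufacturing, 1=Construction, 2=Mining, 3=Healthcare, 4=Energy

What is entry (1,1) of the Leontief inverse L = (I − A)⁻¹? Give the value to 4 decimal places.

Form M = I − A:
  [  0.95   -0.09   -0.01   -0.01   -0.10]
  [ -0.07    0.86   -0.12   -0.11   -0.01]
  [ -0.14   -0.01    0.84   -0.06   -0.08]
  [ -0.03   -0.05   -0.04    0.93   -0.08]
  [ -0.02   -0.10   -0.04   -0.07    0.84]
Leontief inverse L = M⁻¹:
  [  1.0723    0.1309    0.0399    0.0399    0.1368]
  [  0.1212    1.1939    0.1825    0.1589    0.0612]
  [  0.1891    0.0568    1.2126    0.0981    0.1480]
  [  0.0538    0.0842    0.0707    1.0993    0.1188]
  [  0.0534    0.1550    0.0863    0.1161    1.2180]
Total output x = L · d:
  x_0 = 1.0723·59 + 0.1309·12 + 0.0399·43 + 0.0399·14 + 0.1368·41 = 72.7187
  x_1 = 0.1212·59 + 1.1939·12 + 0.1825·43 + 0.1589·14 + 0.0612·41 = 34.0551
  x_2 = 0.1891·59 + 0.0568·12 + 1.2126·43 + 0.0981·14 + 0.1480·41 = 71.4207
  x_3 = 0.0538·59 + 0.0842·12 + 0.0707·43 + 1.0993·14 + 0.1188·41 = 27.4883
  x_4 = 0.0534·59 + 0.1550·12 + 0.0863·43 + 0.1161·14 + 1.2180·41 = 60.2868

L[1,1] = 1.1939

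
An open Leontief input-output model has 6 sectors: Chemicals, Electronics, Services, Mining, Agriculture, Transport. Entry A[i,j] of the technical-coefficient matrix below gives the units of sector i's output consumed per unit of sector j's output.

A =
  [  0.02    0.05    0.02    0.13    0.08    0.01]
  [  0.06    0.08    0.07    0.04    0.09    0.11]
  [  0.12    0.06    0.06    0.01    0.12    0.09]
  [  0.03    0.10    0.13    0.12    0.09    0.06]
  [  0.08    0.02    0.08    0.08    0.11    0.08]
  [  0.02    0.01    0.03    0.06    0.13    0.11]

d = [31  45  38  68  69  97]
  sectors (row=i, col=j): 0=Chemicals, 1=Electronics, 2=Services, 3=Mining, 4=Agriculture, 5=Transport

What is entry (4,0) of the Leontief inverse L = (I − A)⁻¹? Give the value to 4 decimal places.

Form M = I − A:
  [  0.98   -0.05   -0.02   -0.13   -0.08   -0.01]
  [ -0.06    0.92   -0.07   -0.04   -0.09   -0.11]
  [ -0.12   -0.06    0.94   -0.01   -0.12   -0.09]
  [ -0.03   -0.10   -0.13    0.88   -0.09   -0.06]
  [ -0.08   -0.02   -0.08   -0.08    0.89   -0.08]
  [ -0.02   -0.01   -0.03   -0.06   -0.13    0.89]
Leontief inverse L = M⁻¹:
  [  1.0514    0.0842    0.0664    0.1760    0.1375    0.0532]
  [  0.1034    1.1163    0.1187    0.0949    0.1731    0.1731]
  [  0.1628    0.0945    1.1058    0.0694    0.2020    0.1482]
  [  0.0881    0.1521    0.1976    1.1851    0.1898    0.1367]
  [  0.1243    0.0581    0.1323    0.1404    1.1929    0.1387]
  [  0.0544    0.0364    0.0728    0.1078    0.1989    1.1612]
Total output x = L · d:
  x_0 = 1.0514·31 + 0.0842·45 + 0.0664·38 + 0.1760·68 + 0.1375·69 + 0.0532·97 = 65.5196
  x_1 = 0.1034·31 + 1.1163·45 + 0.1187·38 + 0.0949·68 + 0.1731·69 + 0.1731·97 = 93.1348
  x_2 = 0.1628·31 + 0.0945·45 + 1.1058·38 + 0.0694·68 + 0.2020·69 + 0.1482·97 = 84.3477
  x_3 = 0.0881·31 + 0.1521·45 + 0.1976·38 + 1.1851·68 + 0.1898·69 + 0.1367·97 = 124.0262
  x_4 = 0.1243·31 + 0.0581·45 + 0.1323·38 + 0.1404·68 + 1.1929·69 + 0.1387·97 = 116.8046
  x_5 = 0.0544·31 + 0.0364·45 + 0.0728·38 + 0.1078·68 + 0.1989·69 + 1.1612·97 = 139.7734

L[4,0] = 0.1243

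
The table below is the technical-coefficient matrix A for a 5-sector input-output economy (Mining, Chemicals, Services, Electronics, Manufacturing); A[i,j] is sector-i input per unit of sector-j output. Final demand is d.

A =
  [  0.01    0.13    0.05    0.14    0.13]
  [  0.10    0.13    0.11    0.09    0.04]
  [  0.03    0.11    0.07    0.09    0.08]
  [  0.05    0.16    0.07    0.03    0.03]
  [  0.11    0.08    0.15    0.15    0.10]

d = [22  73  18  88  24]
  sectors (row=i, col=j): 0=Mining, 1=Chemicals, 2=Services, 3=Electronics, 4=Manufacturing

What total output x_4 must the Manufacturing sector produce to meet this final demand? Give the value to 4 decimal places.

Form M = I − A:
  [  0.99   -0.13   -0.05   -0.14   -0.13]
  [ -0.10    0.87   -0.11   -0.09   -0.04]
  [ -0.03   -0.11    0.93   -0.09   -0.08]
  [ -0.05   -0.16   -0.07    0.97   -0.03]
  [ -0.11   -0.08   -0.15   -0.15    0.90]
Leontief inverse L = M⁻¹:
  [  1.0689    0.2330    0.1309    0.2164    0.1836]
  [  0.1497    1.2349    0.1826    0.1683    0.0984]
  [  0.0757    0.1945    1.1342    0.1536    0.1255]
  [  0.0906    0.2362    0.1262    1.0886    0.0711]
  [  0.1717    0.2100    0.2423    0.2485    1.1751]
Total output x = L · d:
  x_0 = 1.0689·22 + 0.2330·73 + 0.1309·18 + 0.2164·88 + 0.1836·24 = 66.3328
  x_1 = 0.1497·22 + 1.2349·73 + 0.1826·18 + 0.1683·88 + 0.0984·24 = 113.9024
  x_2 = 0.0757·22 + 0.1945·73 + 1.1342·18 + 0.1536·88 + 0.1255·24 = 52.8101
  x_3 = 0.0906·22 + 0.2362·73 + 0.1262·18 + 1.0886·88 + 0.0711·24 = 119.0143
  x_4 = 0.1717·22 + 0.2100·73 + 0.2423·18 + 0.2485·88 + 1.1751·24 = 73.5361

73.5361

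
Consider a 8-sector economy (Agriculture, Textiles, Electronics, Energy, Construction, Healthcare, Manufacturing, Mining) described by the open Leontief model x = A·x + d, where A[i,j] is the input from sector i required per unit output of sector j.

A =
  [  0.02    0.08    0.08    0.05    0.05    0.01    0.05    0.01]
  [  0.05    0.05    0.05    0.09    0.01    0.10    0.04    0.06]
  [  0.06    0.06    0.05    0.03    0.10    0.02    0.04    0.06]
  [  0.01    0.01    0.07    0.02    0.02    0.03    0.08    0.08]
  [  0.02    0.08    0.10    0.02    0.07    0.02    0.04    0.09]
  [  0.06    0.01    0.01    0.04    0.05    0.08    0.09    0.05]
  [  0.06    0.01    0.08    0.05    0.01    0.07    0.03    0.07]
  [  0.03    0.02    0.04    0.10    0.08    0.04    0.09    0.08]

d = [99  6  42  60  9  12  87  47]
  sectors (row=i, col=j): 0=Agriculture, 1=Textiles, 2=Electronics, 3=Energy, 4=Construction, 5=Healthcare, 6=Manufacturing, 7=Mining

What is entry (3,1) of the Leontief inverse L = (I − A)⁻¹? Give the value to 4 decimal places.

L[3,1] = 0.0286

Form M = I − A:
  [  0.98   -0.08   -0.08   -0.05   -0.05   -0.01   -0.05   -0.01]
  [ -0.05    0.95   -0.05   -0.09   -0.01   -0.10   -0.04   -0.06]
  [ -0.06   -0.06    0.95   -0.03   -0.10   -0.02   -0.04   -0.06]
  [ -0.01   -0.01   -0.07    0.98   -0.02   -0.03   -0.08   -0.08]
  [ -0.02   -0.08   -0.10   -0.02    0.93   -0.02   -0.04   -0.09]
  [ -0.06   -0.01   -0.01   -0.04   -0.05    0.92   -0.09   -0.05]
  [ -0.06   -0.01   -0.08   -0.05   -0.01   -0.07    0.97   -0.07]
  [ -0.03   -0.02   -0.04   -0.10   -0.08   -0.04   -0.09    0.92]
Leontief inverse L = M⁻¹:
  [  1.0441    0.1050    0.1168    0.0787    0.0786    0.0378    0.0807    0.0485]
  [  0.0795    1.0748    0.0907    0.1273    0.0457    0.1361    0.0871    0.1064]
  [  0.0865    0.0924    1.0958    0.0662    0.1376    0.0506    0.0792    0.1064]
  [  0.0331    0.0286    0.1017    1.0486    0.0497    0.0545    0.1115    0.1163]
  [  0.0506    0.1121    0.1451    0.0608    1.1120    0.0544    0.0822    0.1406]
  [  0.0857    0.0328    0.0490    0.0716    0.0806    1.1103    0.1284    0.0905]
  [  0.0852    0.0337    0.1153    0.0815    0.0452    0.0968    1.0691    0.1088]
  [  0.0596    0.0484    0.0905    0.1386    0.1196    0.0748    0.1374    1.1349]
Total output x = L · d:
  x_0 = 1.0441·99 + 0.1050·6 + 0.1168·42 + 0.0787·60 + 0.0786·9 + 0.0378·12 + 0.0807·87 + 0.0485·47 = 124.0828
  x_1 = 0.0795·99 + 1.0748·6 + 0.0907·42 + 0.1273·60 + 0.0457·9 + 0.1361·12 + 0.0871·87 + 0.1064·47 = 40.3947
  x_2 = 0.0865·99 + 0.0924·6 + 1.0958·42 + 0.0662·60 + 0.1376·9 + 0.0506·12 + 0.0792·87 + 0.1064·47 = 72.8498
  x_3 = 0.0331·99 + 0.0286·6 + 0.1017·42 + 1.0486·60 + 0.0497·9 + 0.0545·12 + 0.1115·87 + 0.1163·47 = 86.9060
  x_4 = 0.0506·99 + 0.1121·6 + 0.1451·42 + 0.0608·60 + 1.1120·9 + 0.0544·12 + 0.0822·87 + 0.1406·47 = 39.8398
  x_5 = 0.0857·99 + 0.0328·6 + 0.0490·42 + 0.0716·60 + 0.0806·9 + 1.1103·12 + 0.1284·87 + 0.0905·47 = 44.5115
  x_6 = 0.0852·99 + 0.0337·6 + 0.1153·42 + 0.0815·60 + 0.0452·9 + 0.0968·12 + 1.0691·87 + 0.1088·47 = 118.0687
  x_7 = 0.0596·99 + 0.0484·6 + 0.0905·42 + 0.1386·60 + 0.1196·9 + 0.0748·12 + 0.1374·87 + 1.1349·47 = 85.5748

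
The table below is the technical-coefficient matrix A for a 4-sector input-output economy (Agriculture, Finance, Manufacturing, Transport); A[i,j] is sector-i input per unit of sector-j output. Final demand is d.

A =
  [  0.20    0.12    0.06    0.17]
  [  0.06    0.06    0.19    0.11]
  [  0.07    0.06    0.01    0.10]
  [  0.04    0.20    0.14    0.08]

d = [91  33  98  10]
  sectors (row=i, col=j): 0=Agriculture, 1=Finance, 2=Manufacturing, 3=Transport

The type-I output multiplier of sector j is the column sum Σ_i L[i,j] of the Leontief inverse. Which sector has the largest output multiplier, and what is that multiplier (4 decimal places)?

Form M = I − A:
  [  0.80   -0.12   -0.06   -0.17]
  [ -0.06    0.94   -0.19   -0.11]
  [ -0.07   -0.06    0.99   -0.10]
  [ -0.04   -0.20   -0.14    0.92]
Leontief inverse L = M⁻¹:
  [  1.2964    0.2368    0.1644    0.2857]
  [  0.1162    1.1339    0.2507    0.1843]
  [  0.1086    0.1131    1.0594    0.1488]
  [  0.0982    0.2740    0.2229    1.1621]
Total output x = L · d:
  x_0 = 1.2964·91 + 0.2368·33 + 0.1644·98 + 0.2857·10 = 144.7608
  x_1 = 0.1162·91 + 1.1339·33 + 0.2507·98 + 0.1843·10 = 74.4048
  x_2 = 0.1086·91 + 0.1131·33 + 1.0594·98 + 0.1488·10 = 118.9305
  x_3 = 0.0982·91 + 0.2740·33 + 0.2229·98 + 1.1621·10 = 51.4366
Output multipliers (column sums of L):
  Agriculture: 1.6194
  Finance: 1.7578
  Manufacturing: 1.6974
  Transport: 1.7809

Transport (1.7809)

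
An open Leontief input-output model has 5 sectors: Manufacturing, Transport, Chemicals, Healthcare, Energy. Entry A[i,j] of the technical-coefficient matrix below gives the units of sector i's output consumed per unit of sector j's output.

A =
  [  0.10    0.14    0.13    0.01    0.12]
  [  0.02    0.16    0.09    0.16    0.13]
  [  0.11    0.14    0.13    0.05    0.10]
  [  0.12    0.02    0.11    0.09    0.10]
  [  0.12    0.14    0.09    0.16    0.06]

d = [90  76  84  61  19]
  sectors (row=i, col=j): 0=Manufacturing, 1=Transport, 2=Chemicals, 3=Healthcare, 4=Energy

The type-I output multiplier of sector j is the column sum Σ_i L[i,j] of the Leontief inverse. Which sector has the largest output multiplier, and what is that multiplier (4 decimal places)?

Transport (2.2683)

Form M = I − A:
  [  0.90   -0.14   -0.13   -0.01   -0.12]
  [ -0.02    0.84   -0.09   -0.16   -0.13]
  [ -0.11   -0.14    0.87   -0.05   -0.10]
  [ -0.12   -0.02   -0.11    0.91   -0.10]
  [ -0.12   -0.14   -0.09   -0.16    0.94]
Leontief inverse L = M⁻¹:
  [  1.1936    0.2810    0.2459    0.1164    0.2298]
  [  0.1261    1.2954    0.2145    0.2846    0.2483]
  [  0.2094    0.2834    1.2525    0.1589    0.2161]
  [  0.2104    0.1303    0.2127    1.1696    0.1919]
  [  0.2270    0.2781    0.2195    0.2715    1.1835]
Total output x = L · d:
  x_0 = 1.1936·90 + 0.2810·76 + 0.2459·84 + 0.1164·61 + 0.2298·19 = 160.9004
  x_1 = 0.1261·90 + 1.2954·76 + 0.2145·84 + 0.2846·61 + 0.2483·19 = 149.8956
  x_2 = 0.2094·90 + 0.2834·76 + 1.2525·84 + 0.1589·61 + 0.2161·19 = 159.3962
  x_3 = 0.2104·90 + 0.1303·76 + 0.2127·84 + 1.1696·61 + 0.1919·19 = 121.6977
  x_4 = 0.2270·90 + 0.2781·76 + 0.2195·84 + 0.2715·61 + 1.1835·19 = 99.0540
Output multipliers (column sums of L):
  Manufacturing: 1.9665
  Transport: 2.2683
  Chemicals: 2.1450
  Healthcare: 2.0011
  Energy: 2.0696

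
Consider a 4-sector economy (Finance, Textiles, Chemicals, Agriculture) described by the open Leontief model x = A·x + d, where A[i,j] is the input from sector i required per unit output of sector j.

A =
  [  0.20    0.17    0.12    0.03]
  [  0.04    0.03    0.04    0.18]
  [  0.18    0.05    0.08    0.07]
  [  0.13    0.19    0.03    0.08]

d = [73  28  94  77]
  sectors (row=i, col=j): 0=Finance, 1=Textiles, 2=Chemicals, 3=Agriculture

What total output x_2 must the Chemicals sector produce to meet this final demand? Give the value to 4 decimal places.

140.0676

Form M = I − A:
  [  0.80   -0.17   -0.12   -0.03]
  [ -0.04    0.97   -0.04   -0.18]
  [ -0.18   -0.05    0.92   -0.07]
  [ -0.13   -0.19   -0.03    0.92]
Leontief inverse L = M⁻¹:
  [  1.3230    0.2629    0.1875    0.1088]
  [  0.1066    1.0969    0.0689    0.2233]
  [  0.2812    0.1314    1.1333    0.1211]
  [  0.2181    0.2680    0.0777    1.1524]
Total output x = L · d:
  x_0 = 1.3230·73 + 0.2629·28 + 0.1875·94 + 0.1088·77 = 129.9511
  x_1 = 0.1066·73 + 1.0969·28 + 0.0689·94 + 0.2233·77 = 62.1696
  x_2 = 0.2812·73 + 0.1314·28 + 1.1333·94 + 0.1211·77 = 140.0676
  x_3 = 0.2181·73 + 0.2680·28 + 0.0777·94 + 1.1524·77 = 119.4651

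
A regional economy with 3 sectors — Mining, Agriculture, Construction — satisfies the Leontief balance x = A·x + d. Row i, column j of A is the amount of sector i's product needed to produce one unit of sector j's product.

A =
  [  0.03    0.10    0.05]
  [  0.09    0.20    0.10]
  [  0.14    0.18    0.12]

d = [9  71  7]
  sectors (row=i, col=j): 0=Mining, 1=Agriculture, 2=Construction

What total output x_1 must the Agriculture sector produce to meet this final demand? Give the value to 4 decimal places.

Form M = I − A:
  [  0.97   -0.10   -0.05]
  [ -0.09    0.80   -0.10]
  [ -0.14   -0.18    0.88]
Leontief inverse L = M⁻¹:
  [  1.0559    0.1493    0.0770]
  [  0.1435    1.3031    0.1562]
  [  0.1973    0.2903    1.1806]
Total output x = L · d:
  x_0 = 1.0559·9 + 0.1493·71 + 0.0770·7 = 20.6422
  x_1 = 0.1435·9 + 1.3031·71 + 0.1562·7 = 94.9036
  x_2 = 0.1973·9 + 0.2903·71 + 1.1806·7 = 30.6506

94.9036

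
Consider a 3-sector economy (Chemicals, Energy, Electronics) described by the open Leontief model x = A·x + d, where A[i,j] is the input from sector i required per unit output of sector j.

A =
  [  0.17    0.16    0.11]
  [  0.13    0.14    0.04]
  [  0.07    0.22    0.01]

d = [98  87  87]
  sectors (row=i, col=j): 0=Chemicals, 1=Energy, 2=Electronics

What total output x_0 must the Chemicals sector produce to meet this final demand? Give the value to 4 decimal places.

Form M = I − A:
  [  0.83   -0.16   -0.11]
  [ -0.13    0.86   -0.04]
  [ -0.07   -0.22    0.99]
Leontief inverse L = M⁻¹:
  [  1.2603    0.2731    0.1511]
  [  0.1967    1.2176    0.0710]
  [  0.1328    0.2899    1.0366]
Total output x = L · d:
  x_0 = 1.2603·98 + 0.2731·87 + 0.1511·87 = 160.4188
  x_1 = 0.1967·98 + 1.2176·87 + 0.0710·87 = 131.3851
  x_2 = 0.1328·98 + 0.2899·87 + 1.0366·87 = 128.4182

160.4188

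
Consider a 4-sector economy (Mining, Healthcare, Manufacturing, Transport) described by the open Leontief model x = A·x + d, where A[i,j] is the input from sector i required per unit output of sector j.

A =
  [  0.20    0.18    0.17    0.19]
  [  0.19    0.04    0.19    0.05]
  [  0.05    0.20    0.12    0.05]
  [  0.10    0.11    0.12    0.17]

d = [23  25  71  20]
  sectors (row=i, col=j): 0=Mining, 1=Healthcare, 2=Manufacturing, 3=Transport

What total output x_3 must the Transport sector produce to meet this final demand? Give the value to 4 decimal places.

57.1427

Form M = I − A:
  [  0.80   -0.18   -0.17   -0.19]
  [ -0.19    0.96   -0.19   -0.05]
  [ -0.05   -0.20    0.88   -0.05]
  [ -0.10   -0.11   -0.12    0.83]
Leontief inverse L = M⁻¹:
  [  1.4155    0.3933    0.4092    0.3724]
  [  0.3258    1.1935    0.3434    0.1672]
  [  0.1680    0.3078    1.2533    0.1325]
  [  0.2380    0.2501    0.2760    1.2910]
Total output x = L · d:
  x_0 = 1.4155·23 + 0.3933·25 + 0.4092·71 + 0.3724·20 = 78.8880
  x_1 = 0.3258·23 + 1.1935·25 + 0.3434·71 + 0.1672·20 = 65.0553
  x_2 = 0.1680·23 + 0.3078·25 + 1.2533·71 + 0.1325·20 = 103.1961
  x_3 = 0.2380·23 + 0.2501·25 + 0.2760·71 + 1.2910·20 = 57.1427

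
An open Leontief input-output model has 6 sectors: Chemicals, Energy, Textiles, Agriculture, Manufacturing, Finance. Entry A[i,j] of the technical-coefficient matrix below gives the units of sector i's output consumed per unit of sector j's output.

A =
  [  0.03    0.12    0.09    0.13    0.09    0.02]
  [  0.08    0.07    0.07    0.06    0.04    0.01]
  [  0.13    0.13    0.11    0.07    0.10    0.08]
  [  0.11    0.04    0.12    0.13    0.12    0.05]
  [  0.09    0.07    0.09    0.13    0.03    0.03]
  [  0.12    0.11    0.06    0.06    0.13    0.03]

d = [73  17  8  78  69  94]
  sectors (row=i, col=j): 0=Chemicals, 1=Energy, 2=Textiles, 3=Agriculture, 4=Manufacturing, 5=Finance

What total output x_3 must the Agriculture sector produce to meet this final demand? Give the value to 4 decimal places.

141.4273

Form M = I − A:
  [  0.97   -0.12   -0.09   -0.13   -0.09   -0.02]
  [ -0.08    0.93   -0.07   -0.06   -0.04   -0.01]
  [ -0.13   -0.13    0.89   -0.07   -0.10   -0.08]
  [ -0.11   -0.04   -0.12    0.87   -0.12   -0.05]
  [ -0.09   -0.07   -0.09   -0.13    0.97   -0.03]
  [ -0.12   -0.11   -0.06   -0.06   -0.13    0.97]
Leontief inverse L = M⁻¹:
  [  1.1191    0.1983    0.1796    0.2240    0.1658    0.0566]
  [  0.1377    1.1279    0.1312    0.1252    0.0929    0.0346]
  [  0.2383    0.2389    1.2202    0.1883    0.1976    0.1238]
  [  0.2161    0.1414    0.2298    1.2490    0.2169    0.0960]
  [  0.1712    0.1470    0.1748    0.2196    1.1068    0.0650]
  [  0.2051    0.1957    0.1502    0.1603    0.2050    1.0642]
Total output x = L · d:
  x_0 = 1.1191·73 + 0.1983·17 + 0.1796·8 + 0.2240·78 + 0.1658·69 + 0.0566·94 = 120.7435
  x_1 = 0.1377·73 + 1.1279·17 + 0.1312·8 + 0.1252·78 + 0.0929·69 + 0.0346·94 = 49.7096
  x_2 = 0.2383·73 + 0.2389·17 + 1.2202·8 + 0.1883·78 + 0.1976·69 + 0.1238·94 = 71.1839
  x_3 = 0.2161·73 + 0.1414·17 + 0.2298·8 + 1.2490·78 + 0.2169·69 + 0.0960·94 = 141.4273
  x_4 = 0.1712·73 + 0.1470·17 + 0.1748·8 + 0.2196·78 + 1.1068·69 + 0.0650·94 = 116.0042
  x_5 = 0.2051·73 + 0.1957·17 + 0.1502·8 + 0.1603·78 + 0.2050·69 + 1.0642·94 = 146.1799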